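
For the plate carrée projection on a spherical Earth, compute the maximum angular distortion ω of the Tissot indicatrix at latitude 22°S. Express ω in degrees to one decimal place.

4.3°

Plate carrée maps x = Rλ, y = Rφ. The meridian scale is h = 1 and the parallel scale is k = 1/cos φ = sec φ.
At 22°: h = 1.000, k = 1.079; principal scales a = 1.079, b = 1.000.
sin(ω/2) = (a − b)/(a + b) = 0.07853/2.079 = 0.03778, so ω = 2 arcsin(0.03778) ≈ 4.3°.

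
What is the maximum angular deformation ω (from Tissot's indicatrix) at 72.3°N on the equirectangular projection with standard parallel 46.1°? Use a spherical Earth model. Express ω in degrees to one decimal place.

In the equirectangular projection with standard parallel φ₀ = 46.1° (x = Rλ cos φ₀, y = Rφ), meridians are true-scale (h = 1) and the parallel scale is k = cos φ₀ / cos φ.
At 72.3°: h = 1.000, k = 2.281; principal scales a = 2.281, b = 1.000.
sin(ω/2) = (a − b)/(a + b) = 1.281/3.281 = 0.3904, so ω = 2 arcsin(0.3904) ≈ 46.0°.

46.0°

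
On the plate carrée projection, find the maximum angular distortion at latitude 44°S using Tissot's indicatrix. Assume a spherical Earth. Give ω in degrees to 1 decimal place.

Plate carrée maps x = Rλ, y = Rφ. The meridian scale is h = 1 and the parallel scale is k = 1/cos φ = sec φ.
At 44°: h = 1.000, k = 1.390; principal scales a = 1.390, b = 1.000.
sin(ω/2) = (a − b)/(a + b) = 0.3902/2.390 = 0.1632, so ω = 2 arcsin(0.1632) ≈ 18.8°.

18.8°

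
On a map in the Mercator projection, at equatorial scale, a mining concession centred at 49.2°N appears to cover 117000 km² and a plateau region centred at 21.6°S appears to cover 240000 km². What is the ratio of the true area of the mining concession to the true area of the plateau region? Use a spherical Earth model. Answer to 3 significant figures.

0.241

On Mercator the areal scale is sec²φ, so true area = apparent × cos²φ.
True area of mining concession: 117000 × cos²(49.2°) = 117000 × 0.4270 = 49950 km².
True area of plateau region: 240000 × cos²(21.6°) = 240000 × 0.8645 = 207500 km².
Ratio = 49950 / 207500 ≈ 0.241.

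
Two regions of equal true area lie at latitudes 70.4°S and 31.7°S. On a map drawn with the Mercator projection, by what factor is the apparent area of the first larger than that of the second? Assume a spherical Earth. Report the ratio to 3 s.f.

Mercator areal scale is sec²φ.
At 70.4°: sec²(70.4°) = 1/0.3355² = 8.887.
At 31.7°: sec²(31.7°) = 1/0.8508² = 1.381.
Ratio = 8.887/1.381 = cos²(31.7°)/cos²(70.4°) ≈ 6.43.

6.43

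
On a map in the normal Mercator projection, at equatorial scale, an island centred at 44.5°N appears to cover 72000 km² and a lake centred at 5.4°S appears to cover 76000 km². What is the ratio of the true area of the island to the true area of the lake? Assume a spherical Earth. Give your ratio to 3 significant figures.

Mercator's areal exaggeration is sec²φ; hence true area = (apparent area) · cos²φ.
True area of island: 72000 × cos²(44.5°) = 72000 × 0.5087 = 36630 km².
True area of lake: 76000 × cos²(5.4°) = 76000 × 0.9911 = 75330 km².
Ratio = 36630 / 75330 ≈ 0.486.

0.486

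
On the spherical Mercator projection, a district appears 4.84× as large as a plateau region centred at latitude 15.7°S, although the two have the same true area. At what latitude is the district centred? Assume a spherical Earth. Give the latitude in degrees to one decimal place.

64.0°

On Mercator, (apparent₁)/(apparent₂) = sec²φ₁ / sec²φ₂ when true areas are equal.
cos²φ₂ / cos²φ₁ = 4.84  ⇒  cos φ₁ = cos 15.7° / √4.84 = 0.9627/2.200 = 0.4376.
φ₁ = arccos(0.4376) ≈ 64.0°.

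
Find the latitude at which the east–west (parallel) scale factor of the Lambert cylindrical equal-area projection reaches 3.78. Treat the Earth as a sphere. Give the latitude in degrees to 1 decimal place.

The Lambert cylindrical equal-area projection is the cylindrical equal-area projection with its standard parallel at the equator (φ₀ = 0). For cylindrical equal-area with standard parallel φ₀, h = cos φ / cos φ₀ and k = cos φ₀ / cos φ, so h·k = 1.
k = cos φ₀ / cos φ = 3.78  ⇒  cos φ = cos 0° / 3.78 = 0.2646.
φ = arccos(0.2646) ≈ 74.7°.

74.7°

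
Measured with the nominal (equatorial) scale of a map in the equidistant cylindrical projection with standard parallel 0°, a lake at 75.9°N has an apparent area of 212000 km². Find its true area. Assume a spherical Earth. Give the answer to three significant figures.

In the plate carrée (x = Rλ, y = Rφ), meridians are true-scale (h = 1) and parallels are stretched by k = sec φ.
Areal scale = h·k = 1 × sec φ; at 75.9°, h = 1.000, k = 4.105, so h·k = 4.105.
True area = apparent / (areal scale) = 212000 / 4.105 ≈ 51600 km².

51600 km²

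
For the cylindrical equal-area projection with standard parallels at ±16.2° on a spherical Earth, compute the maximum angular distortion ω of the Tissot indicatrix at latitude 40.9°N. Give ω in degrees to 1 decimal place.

Cylindrical equal-area (φ₀ = 16.2°): h = cos φ / cos 16.2° along meridians, k = cos 16.2° / cos φ along parallels; h·k = 1.
At 40.9°: h = 0.7871, k = 1.270; principal scales a = 1.270, b = 0.7871.
sin(ω/2) = (a − b)/(a + b) = 0.4834/2.058 = 0.2349, so ω = 2 arcsin(0.2349) ≈ 27.2°.

27.2°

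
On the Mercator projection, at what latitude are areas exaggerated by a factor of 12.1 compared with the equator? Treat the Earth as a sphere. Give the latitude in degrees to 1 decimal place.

Mercator areal scale is sec²φ.
sec²φ = 12.1  ⇒  cos²φ = 0.08264  ⇒  cos φ = 0.2875.
φ = arccos(0.2875) ≈ 73.3°.

73.3°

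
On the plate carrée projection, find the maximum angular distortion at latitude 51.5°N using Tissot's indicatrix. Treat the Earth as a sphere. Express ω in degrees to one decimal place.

Plate carrée maps x = Rλ, y = Rφ. The meridian scale is h = 1 and the parallel scale is k = 1/cos φ = sec φ.
At 51.5°: h = 1.000, k = 1.606; principal scales a = 1.606, b = 1.000.
sin(ω/2) = (a − b)/(a + b) = 0.6064/2.606 = 0.2327, so ω = 2 arcsin(0.2327) ≈ 26.9°.

26.9°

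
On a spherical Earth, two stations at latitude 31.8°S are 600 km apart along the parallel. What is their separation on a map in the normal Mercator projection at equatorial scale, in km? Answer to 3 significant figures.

For Mercator, h = k = sec φ (a conformal cylindrical projection has a single point scale, 1/cos φ).
Along the parallel, k = sec 31.8° = 1/0.8499 = 1.177.
Map distance = 600 × 1.177 ≈ 706 km.

706 km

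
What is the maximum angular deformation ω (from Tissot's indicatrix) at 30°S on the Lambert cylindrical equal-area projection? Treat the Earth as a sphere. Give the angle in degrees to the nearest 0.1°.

The Lambert cylindrical equal-area projection is the cylindrical equal-area projection with its standard parallel at the equator (φ₀ = 0). Cylindrical equal-area (φ₀ = 0°): h = cos φ / cos 0° along meridians, k = cos 0° / cos φ along parallels; h·k = 1.
At 30°: h = 0.8660, k = 1.155; principal scales a = 1.155, b = 0.8660.
sin(ω/2) = (a − b)/(a + b) = 0.2887/2.021 = 0.1429, so ω = 2 arcsin(0.1429) ≈ 16.4°.

16.4°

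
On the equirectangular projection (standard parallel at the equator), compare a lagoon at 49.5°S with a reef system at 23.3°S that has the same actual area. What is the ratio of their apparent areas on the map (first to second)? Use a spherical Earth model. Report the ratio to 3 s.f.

For the equirectangular projection with φ₀ = 0 (plate carrée), h = 1 along meridians and k = sec φ along parallels.
Areal scale at 49.5°: h·k = 1.000 × 1.540 = 1.540.
Areal scale at 23.3°: h·k = 1.000 × 1.089 = 1.089.
Ratio = 1.540/1.089 ≈ 1.41.

1.41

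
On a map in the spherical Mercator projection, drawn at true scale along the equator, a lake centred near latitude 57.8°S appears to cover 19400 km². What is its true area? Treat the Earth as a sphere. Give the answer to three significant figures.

5510 km²

For Mercator, h = k = sec φ (a conformal cylindrical projection has a single point scale, 1/cos φ).
Areal scale = k² = sec²φ = 1/cos²(57.8°) = 1/0.5329² = 3.522.
True area = apparent / (areal scale) = 19400 / 3.522 ≈ 5510 km².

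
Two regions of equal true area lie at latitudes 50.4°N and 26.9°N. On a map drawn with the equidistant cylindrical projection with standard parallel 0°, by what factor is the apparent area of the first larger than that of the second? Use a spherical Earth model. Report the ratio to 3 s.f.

1.40

Plate carrée maps x = Rλ, y = Rφ. The meridian scale is h = 1 and the parallel scale is k = 1/cos φ = sec φ.
Areal scale at 50.4°: h·k = 1.000 × 1.569 = 1.569.
Areal scale at 26.9°: h·k = 1.000 × 1.121 = 1.121.
Ratio = 1.569/1.121 ≈ 1.40.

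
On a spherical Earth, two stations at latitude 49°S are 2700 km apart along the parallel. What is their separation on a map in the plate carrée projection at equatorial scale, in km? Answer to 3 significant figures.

4120 km

In the plate carrée (x = Rλ, y = Rφ), meridians are true-scale (h = 1) and parallels are stretched by k = sec φ.
Along the parallel, k = sec 49° = 1/0.6561 = 1.524.
Map distance = 2700 × 1.524 ≈ 4120 km.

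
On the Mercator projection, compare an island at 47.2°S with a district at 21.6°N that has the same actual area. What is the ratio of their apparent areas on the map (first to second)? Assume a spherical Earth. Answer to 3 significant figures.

Mercator areal scale is sec²φ.
At 47.2°: sec²(47.2°) = 1/0.6794² = 2.166.
At 21.6°: sec²(21.6°) = 1/0.9298² = 1.157.
Ratio = 2.166/1.157 = cos²(21.6°)/cos²(47.2°) ≈ 1.87.

1.87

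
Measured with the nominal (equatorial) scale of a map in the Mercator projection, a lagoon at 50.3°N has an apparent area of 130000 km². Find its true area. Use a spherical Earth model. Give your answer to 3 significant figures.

Mercator is conformal, so the point scale is isotropic: h = k = sec φ = 1/cos φ.
Areal scale = k² = sec²φ = 1/cos²(50.3°) = 1/0.6388² = 2.451.
True area = apparent / (areal scale) = 130000 / 2.451 ≈ 53000 km².

53000 km²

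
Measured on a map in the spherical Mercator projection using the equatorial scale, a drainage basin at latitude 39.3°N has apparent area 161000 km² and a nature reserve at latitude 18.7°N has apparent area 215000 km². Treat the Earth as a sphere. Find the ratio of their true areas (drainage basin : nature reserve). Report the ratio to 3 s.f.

Mercator's areal exaggeration is sec²φ; hence true area = (apparent area) · cos²φ.
True area of drainage basin: 161000 × cos²(39.3°) = 161000 × 0.5988 = 96410 km².
True area of nature reserve: 215000 × cos²(18.7°) = 215000 × 0.8972 = 192900 km².
Ratio = 96410 / 192900 ≈ 0.500.

0.500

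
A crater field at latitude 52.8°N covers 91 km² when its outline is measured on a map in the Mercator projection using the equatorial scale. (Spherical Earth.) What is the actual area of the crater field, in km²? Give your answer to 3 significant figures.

33.3 km²

For Mercator, h = k = sec φ (a conformal cylindrical projection has a single point scale, 1/cos φ).
Areal scale = k² = sec²φ = 1/cos²(52.8°) = 1/0.6046² = 2.736.
True area = apparent / (areal scale) = 91 / 2.736 ≈ 33.3 km².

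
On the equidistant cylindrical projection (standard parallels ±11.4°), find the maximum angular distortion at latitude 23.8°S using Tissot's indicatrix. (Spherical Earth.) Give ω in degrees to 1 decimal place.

With standard parallel φ₀ = 11.4°, the equirectangular projection gives x = Rλ cos φ₀, y = Rφ, so h = 1 and k = cos 11.4° / cos φ.
At 23.8°: h = 1.000, k = 1.071; principal scales a = 1.071, b = 1.000.
sin(ω/2) = (a − b)/(a + b) = 0.07138/2.071 = 0.03446, so ω = 2 arcsin(0.03446) ≈ 3.9°.

3.9°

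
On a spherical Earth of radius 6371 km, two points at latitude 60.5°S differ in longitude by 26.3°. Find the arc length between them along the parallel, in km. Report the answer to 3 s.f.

Arc length along a parallel = R cos φ · Δλ (with Δλ in radians).
= 6371 × cos 60.5° × (26.3° × π/180) = 6371 × 0.4924 × 0.4590 ≈ 1440 km.

1440 km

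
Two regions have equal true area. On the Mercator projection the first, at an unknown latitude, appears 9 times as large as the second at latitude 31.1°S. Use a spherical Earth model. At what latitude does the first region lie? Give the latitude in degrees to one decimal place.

For equal true areas on Mercator, apparent areas scale as sec²φ, so the ratio is cos²φ₂ / cos²φ₁.
cos²φ₂ / cos²φ₁ = 9  ⇒  cos φ₁ = cos 31.1° / √9 = 0.8563/3.000 = 0.2854.
φ₁ = arccos(0.2854) ≈ 73.4°.

73.4°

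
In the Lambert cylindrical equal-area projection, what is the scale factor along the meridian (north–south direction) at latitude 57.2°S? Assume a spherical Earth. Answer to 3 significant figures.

The Lambert cylindrical equal-area projection is the cylindrical equal-area projection with its standard parallel at the equator (φ₀ = 0). Cylindrical equal-area (φ₀ = 0°): h = cos φ / cos 0° along meridians, k = cos 0° / cos φ along parallels; h·k = 1.
h = cos 57.2° / cos 0° = 0.5417/1.000 = 0.5417.

0.542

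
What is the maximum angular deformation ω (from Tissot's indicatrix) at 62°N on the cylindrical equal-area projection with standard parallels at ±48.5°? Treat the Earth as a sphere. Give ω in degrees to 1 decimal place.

For cylindrical equal-area with standard parallel φ₀, h = cos φ / cos φ₀ and k = cos φ₀ / cos φ, so h·k = 1.
At 62°: h = 0.7085, k = 1.411; principal scales a = 1.411, b = 0.7085.
sin(ω/2) = (a − b)/(a + b) = 0.7029/2.120 = 0.3316, so ω = 2 arcsin(0.3316) ≈ 38.7°.

38.7°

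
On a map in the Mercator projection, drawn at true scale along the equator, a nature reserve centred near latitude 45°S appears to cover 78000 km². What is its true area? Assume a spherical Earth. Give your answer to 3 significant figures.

For Mercator, h = k = sec φ (a conformal cylindrical projection has a single point scale, 1/cos φ).
Areal scale = k² = sec²φ = 1/cos²(45°) = 1/0.7071² = 2.000.
True area = apparent / (areal scale) = 78000 / 2.000 ≈ 39000 km².

39000 km²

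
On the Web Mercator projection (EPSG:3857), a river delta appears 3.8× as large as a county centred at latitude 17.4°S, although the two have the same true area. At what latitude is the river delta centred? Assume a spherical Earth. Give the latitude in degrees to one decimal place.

60.7°

For equal true areas on Mercator, apparent areas scale as sec²φ, so the ratio is cos²φ₂ / cos²φ₁.
cos²φ₂ / cos²φ₁ = 3.8  ⇒  cos φ₁ = cos 17.4° / √3.8 = 0.9542/1.949 = 0.4895.
φ₁ = arccos(0.4895) ≈ 60.7°.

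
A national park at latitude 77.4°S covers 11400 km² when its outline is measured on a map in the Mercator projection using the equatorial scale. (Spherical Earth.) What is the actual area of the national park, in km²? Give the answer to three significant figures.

542 km²

Mercator is conformal, so the point scale is isotropic: h = k = sec φ = 1/cos φ.
Areal scale = k² = sec²φ = 1/cos²(77.4°) = 1/0.2181² = 21.01.
True area = apparent / (areal scale) = 11400 / 21.01 ≈ 542 km².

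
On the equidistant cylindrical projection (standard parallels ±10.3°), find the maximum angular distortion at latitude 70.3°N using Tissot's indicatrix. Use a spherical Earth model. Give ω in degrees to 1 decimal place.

The equidistant cylindrical projection with φ₀ = 10.3° has h = 1 (meridians true) and k = cos φ₀ / cos φ along parallels.
At 70.3°: h = 1.000, k = 2.919; principal scales a = 2.919, b = 1.000.
sin(ω/2) = (a − b)/(a + b) = 1.919/3.919 = 0.4896, so ω = 2 arcsin(0.4896) ≈ 58.6°.

58.6°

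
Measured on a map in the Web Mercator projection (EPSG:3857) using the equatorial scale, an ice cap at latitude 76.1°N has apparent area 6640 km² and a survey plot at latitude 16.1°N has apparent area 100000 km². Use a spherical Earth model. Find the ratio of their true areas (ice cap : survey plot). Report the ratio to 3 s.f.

Since Mercator area scale is 1/cos²φ, the true area equals the apparent area multiplied by cos²φ.
True area of ice cap: 6640 × cos²(76.1°) = 6640 × 0.05771 = 383.2 km².
True area of survey plot: 100000 × cos²(16.1°) = 100000 × 0.9231 = 92310 km².
Ratio = 383.2 / 92310 ≈ 0.00415.

0.00415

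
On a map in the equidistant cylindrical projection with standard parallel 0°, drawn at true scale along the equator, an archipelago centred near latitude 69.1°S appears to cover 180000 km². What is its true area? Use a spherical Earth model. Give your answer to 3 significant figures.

64200 km²

Plate carrée maps x = Rλ, y = Rφ. The meridian scale is h = 1 and the parallel scale is k = 1/cos φ = sec φ.
Areal scale = h·k = 1 × sec φ; at 69.1°, h = 1.000, k = 2.803, so h·k = 2.803.
True area = apparent / (areal scale) = 180000 / 2.803 ≈ 64200 km².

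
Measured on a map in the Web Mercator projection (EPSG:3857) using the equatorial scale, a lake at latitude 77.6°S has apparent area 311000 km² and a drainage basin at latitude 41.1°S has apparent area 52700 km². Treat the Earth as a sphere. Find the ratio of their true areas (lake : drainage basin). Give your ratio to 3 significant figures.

0.479

On Mercator the areal scale is sec²φ, so true area = apparent × cos²φ.
True area of lake: 311000 × cos²(77.6°) = 311000 × 0.04611 = 14340 km².
True area of drainage basin: 52700 × cos²(41.1°) = 52700 × 0.5679 = 29930 km².
Ratio = 14340 / 29930 ≈ 0.479.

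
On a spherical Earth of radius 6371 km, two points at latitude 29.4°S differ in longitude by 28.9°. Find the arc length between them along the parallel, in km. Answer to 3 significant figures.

2800 km

Arc length along a parallel = R cos φ · Δλ (with Δλ in radians).
= 6371 × cos 29.4° × (28.9° × π/180) = 6371 × 0.8712 × 0.5044 ≈ 2800 km.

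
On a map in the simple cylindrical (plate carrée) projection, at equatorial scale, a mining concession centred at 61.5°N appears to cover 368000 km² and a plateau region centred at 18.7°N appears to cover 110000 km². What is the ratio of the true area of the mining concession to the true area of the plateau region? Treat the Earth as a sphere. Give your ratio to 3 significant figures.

Plate carrée has h = 1 and k = sec φ, giving areal scale sec φ; true area = (apparent area) · cos φ.
True area of mining concession: 368000 × cos(61.5°) = 368000 × 0.4772 = 175600 km².
True area of plateau region: 110000 × cos(18.7°) = 110000 × 0.9472 = 104200 km².
Ratio = 175600 / 104200 ≈ 1.69.

1.69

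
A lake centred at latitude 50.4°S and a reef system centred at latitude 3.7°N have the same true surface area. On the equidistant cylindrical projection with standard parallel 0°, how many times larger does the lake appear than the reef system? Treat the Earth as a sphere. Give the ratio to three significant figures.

In the plate carrée (x = Rλ, y = Rφ), meridians are true-scale (h = 1) and parallels are stretched by k = sec φ.
Areal scale at 50.4°: h·k = 1.000 × 1.569 = 1.569.
Areal scale at 3.7°: h·k = 1.000 × 1.002 = 1.002.
Ratio = 1.569/1.002 ≈ 1.57.

1.57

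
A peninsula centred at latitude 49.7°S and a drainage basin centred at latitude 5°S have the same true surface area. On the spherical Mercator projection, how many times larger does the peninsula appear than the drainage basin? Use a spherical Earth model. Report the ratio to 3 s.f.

Mercator is conformal with k = sec φ, so areal scale = k² = sec²φ.
At 49.7°: sec²(49.7°) = 1/0.6468² = 2.390.
At 5°: sec²(5°) = 1/0.9962² = 1.008.
Ratio = 2.390/1.008 = cos²(5°)/cos²(49.7°) ≈ 2.37.

2.37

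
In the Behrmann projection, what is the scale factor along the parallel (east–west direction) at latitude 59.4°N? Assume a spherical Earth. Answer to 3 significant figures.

1.70

The Behrmann projection is cylindrical equal-area with φ₀ = 30°. A cylindrical equal-area projection with standard parallel φ₀ has meridian scale h = cos φ / cos φ₀ and parallel scale k = cos φ₀ / cos φ (so areas are preserved, h·k = 1).
k = cos 30° / cos 59.4° = 0.8660/0.5090 = 1.701.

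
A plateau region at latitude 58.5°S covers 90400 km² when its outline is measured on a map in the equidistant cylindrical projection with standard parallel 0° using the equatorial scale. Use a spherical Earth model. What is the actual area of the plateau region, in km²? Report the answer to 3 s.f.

47200 km²

In the plate carrée (x = Rλ, y = Rφ), meridians are true-scale (h = 1) and parallels are stretched by k = sec φ.
Areal scale = h·k = 1 × sec φ; at 58.5°, h = 1.000, k = 1.914, so h·k = 1.914.
True area = apparent / (areal scale) = 90400 / 1.914 ≈ 47200 km².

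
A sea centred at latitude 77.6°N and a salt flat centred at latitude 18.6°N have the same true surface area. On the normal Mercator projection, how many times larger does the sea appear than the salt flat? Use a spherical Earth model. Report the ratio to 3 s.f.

19.5

Mercator is conformal with k = sec φ, so areal scale = k² = sec²φ.
At 77.6°: sec²(77.6°) = 1/0.2147² = 21.69.
At 18.6°: sec²(18.6°) = 1/0.9478² = 1.113.
Ratio = 21.69/1.113 = cos²(18.6°)/cos²(77.6°) ≈ 19.5.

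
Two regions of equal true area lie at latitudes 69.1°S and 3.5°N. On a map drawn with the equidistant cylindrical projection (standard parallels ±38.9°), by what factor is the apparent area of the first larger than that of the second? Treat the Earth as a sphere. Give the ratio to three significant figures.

2.80

In the equirectangular projection with standard parallel φ₀ = 38.9° (x = Rλ cos φ₀, y = Rφ), meridians are true-scale (h = 1) and the parallel scale is k = cos φ₀ / cos φ.
Areal scale at 69.1°: h·k = 1.000 × 2.182 = 2.182.
Areal scale at 3.5°: h·k = 1.000 × 0.7797 = 0.7797.
Ratio = 2.182/0.7797 ≈ 2.80.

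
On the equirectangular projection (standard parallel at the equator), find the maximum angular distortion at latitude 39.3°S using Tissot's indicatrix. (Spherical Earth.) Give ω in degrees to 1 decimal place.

14.6°

In the plate carrée (x = Rλ, y = Rφ), meridians are true-scale (h = 1) and parallels are stretched by k = sec φ.
At 39.3°: h = 1.000, k = 1.292; principal scales a = 1.292, b = 1.000.
sin(ω/2) = (a − b)/(a + b) = 0.2923/2.292 = 0.1275, so ω = 2 arcsin(0.1275) ≈ 14.6°.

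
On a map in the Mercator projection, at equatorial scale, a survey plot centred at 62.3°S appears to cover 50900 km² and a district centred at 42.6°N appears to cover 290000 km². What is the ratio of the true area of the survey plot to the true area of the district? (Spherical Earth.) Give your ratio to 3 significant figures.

0.0700

On Mercator the areal scale is sec²φ, so true area = apparent × cos²φ.
True area of survey plot: 50900 × cos²(62.3°) = 50900 × 0.2161 = 11000 km².
True area of district: 290000 × cos²(42.6°) = 290000 × 0.5418 = 157100 km².
Ratio = 11000 / 157100 ≈ 0.0700.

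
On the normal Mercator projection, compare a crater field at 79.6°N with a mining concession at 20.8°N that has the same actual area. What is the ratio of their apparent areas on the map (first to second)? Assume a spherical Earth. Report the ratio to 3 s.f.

Mercator is conformal with k = sec φ, so areal scale = k² = sec²φ.
At 79.6°: sec²(79.6°) = 1/0.1805² = 30.69.
At 20.8°: sec²(20.8°) = 1/0.9348² = 1.144.
Ratio = 30.69/1.144 = cos²(20.8°)/cos²(79.6°) ≈ 26.8.

26.8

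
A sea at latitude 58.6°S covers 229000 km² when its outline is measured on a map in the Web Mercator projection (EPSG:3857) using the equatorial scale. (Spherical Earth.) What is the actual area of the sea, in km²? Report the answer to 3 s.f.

62200 km²

The Mercator projection is conformal; its linear scale factor is the same in every direction and equals sec φ = 1/cos φ.
Areal scale = k² = sec²φ = 1/cos²(58.6°) = 1/0.5210² = 3.684.
True area = apparent / (areal scale) = 229000 / 3.684 ≈ 62200 km².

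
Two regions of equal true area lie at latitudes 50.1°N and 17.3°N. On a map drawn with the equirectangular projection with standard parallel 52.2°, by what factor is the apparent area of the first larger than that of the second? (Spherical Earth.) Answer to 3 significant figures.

In the equirectangular projection with standard parallel φ₀ = 52.2° (x = Rλ cos φ₀, y = Rφ), meridians are true-scale (h = 1) and the parallel scale is k = cos φ₀ / cos φ.
Areal scale at 50.1°: h·k = 1.000 × 0.9555 = 0.9555.
Areal scale at 17.3°: h·k = 1.000 × 0.6419 = 0.6419.
Ratio = 0.9555/0.6419 ≈ 1.49.

1.49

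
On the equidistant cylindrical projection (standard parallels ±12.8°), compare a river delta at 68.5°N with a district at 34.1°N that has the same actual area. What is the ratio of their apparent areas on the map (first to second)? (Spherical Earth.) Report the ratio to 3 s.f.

The equidistant cylindrical projection with φ₀ = 12.8° has h = 1 (meridians true) and k = cos φ₀ / cos φ along parallels.
Areal scale at 68.5°: h·k = 1.000 × 2.661 = 2.661.
Areal scale at 34.1°: h·k = 1.000 × 1.178 = 1.178.
Ratio = 2.661/1.178 ≈ 2.26.

2.26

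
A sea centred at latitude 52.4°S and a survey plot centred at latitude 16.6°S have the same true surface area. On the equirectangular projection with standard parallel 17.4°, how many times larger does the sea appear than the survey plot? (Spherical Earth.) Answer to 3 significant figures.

1.57

With standard parallel φ₀ = 17.4°, the equirectangular projection gives x = Rλ cos φ₀, y = Rφ, so h = 1 and k = cos 17.4° / cos φ.
Areal scale at 52.4°: h·k = 1.000 × 1.564 = 1.564.
Areal scale at 16.6°: h·k = 1.000 × 0.9957 = 0.9957.
Ratio = 1.564/0.9957 ≈ 1.57.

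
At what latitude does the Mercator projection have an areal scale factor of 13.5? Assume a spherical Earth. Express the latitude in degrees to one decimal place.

Mercator areal scale is sec²φ.
sec²φ = 13.5  ⇒  cos²φ = 0.07407  ⇒  cos φ = 0.2722.
φ = arccos(0.2722) ≈ 74.2°.

74.2°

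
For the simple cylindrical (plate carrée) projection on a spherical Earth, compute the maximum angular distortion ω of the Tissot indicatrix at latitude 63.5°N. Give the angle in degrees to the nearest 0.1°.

Plate carrée maps x = Rλ, y = Rφ. The meridian scale is h = 1 and the parallel scale is k = 1/cos φ = sec φ.
At 63.5°: h = 1.000, k = 2.241; principal scales a = 2.241, b = 1.000.
sin(ω/2) = (a − b)/(a + b) = 1.241/3.241 = 0.3829, so ω = 2 arcsin(0.3829) ≈ 45.0°.

45.0°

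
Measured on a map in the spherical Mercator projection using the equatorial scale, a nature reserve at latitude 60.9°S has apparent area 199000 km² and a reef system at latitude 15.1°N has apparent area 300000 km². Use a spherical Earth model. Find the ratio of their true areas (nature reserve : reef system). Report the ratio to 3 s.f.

Since Mercator area scale is 1/cos²φ, the true area equals the apparent area multiplied by cos²φ.
True area of nature reserve: 199000 × cos²(60.9°) = 199000 × 0.2365 = 47070 km².
True area of reef system: 300000 × cos²(15.1°) = 300000 × 0.9321 = 279600 km².
Ratio = 47070 / 279600 ≈ 0.168.

0.168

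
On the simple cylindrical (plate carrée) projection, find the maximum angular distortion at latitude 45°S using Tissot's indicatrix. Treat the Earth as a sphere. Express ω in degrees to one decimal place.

19.8°

Plate carrée maps x = Rλ, y = Rφ. The meridian scale is h = 1 and the parallel scale is k = 1/cos φ = sec φ.
At 45°: h = 1.000, k = 1.414; principal scales a = 1.414, b = 1.000.
sin(ω/2) = (a − b)/(a + b) = 0.4142/2.414 = 0.1716, so ω = 2 arcsin(0.1716) ≈ 19.8°.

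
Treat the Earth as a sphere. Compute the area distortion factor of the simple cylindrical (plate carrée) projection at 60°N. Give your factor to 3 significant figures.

In the plate carrée (x = Rλ, y = Rφ), meridians are true-scale (h = 1) and parallels are stretched by k = sec φ.
Areal scale = h·k = 1 × sec φ; at 60°, h = 1.000, k = 2.000, so h·k = 2.000.

2.00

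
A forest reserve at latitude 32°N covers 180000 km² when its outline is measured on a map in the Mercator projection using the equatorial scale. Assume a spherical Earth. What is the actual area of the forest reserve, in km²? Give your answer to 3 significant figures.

129000 km²

Mercator is conformal, so the point scale is isotropic: h = k = sec φ = 1/cos φ.
Areal scale = k² = sec²φ = 1/cos²(32°) = 1/0.8480² = 1.390.
True area = apparent / (areal scale) = 180000 / 1.390 ≈ 129000 km².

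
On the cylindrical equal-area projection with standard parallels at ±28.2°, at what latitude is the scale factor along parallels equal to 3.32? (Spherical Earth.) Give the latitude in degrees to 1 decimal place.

74.6°

A cylindrical equal-area projection with standard parallel φ₀ has meridian scale h = cos φ / cos φ₀ and parallel scale k = cos φ₀ / cos φ (so areas are preserved, h·k = 1).
k = cos φ₀ / cos φ = 3.32  ⇒  cos φ = cos 28.2° / 3.32 = 0.2655.
φ = arccos(0.2655) ≈ 74.6°.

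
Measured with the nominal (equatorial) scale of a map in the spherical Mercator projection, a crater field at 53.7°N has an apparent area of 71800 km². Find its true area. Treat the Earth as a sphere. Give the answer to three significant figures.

25200 km²

For Mercator, h = k = sec φ (a conformal cylindrical projection has a single point scale, 1/cos φ).
Areal scale = k² = sec²φ = 1/cos²(53.7°) = 1/0.5920² = 2.853.
True area = apparent / (areal scale) = 71800 / 2.853 ≈ 25200 km².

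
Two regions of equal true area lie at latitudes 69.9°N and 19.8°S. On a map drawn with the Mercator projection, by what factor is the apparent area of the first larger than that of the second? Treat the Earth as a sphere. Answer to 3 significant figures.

7.50

On Mercator, area is exaggerated by sec²φ = 1/cos²φ.
At 69.9°: sec²(69.9°) = 1/0.3437² = 8.467.
At 19.8°: sec²(19.8°) = 1/0.9409² = 1.130.
Ratio = 8.467/1.130 = cos²(19.8°)/cos²(69.9°) ≈ 7.50.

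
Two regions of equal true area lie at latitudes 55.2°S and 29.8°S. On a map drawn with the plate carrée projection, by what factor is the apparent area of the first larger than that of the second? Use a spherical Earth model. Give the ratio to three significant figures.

1.52

For the equirectangular projection with φ₀ = 0 (plate carrée), h = 1 along meridians and k = sec φ along parallels.
Areal scale at 55.2°: h·k = 1.000 × 1.752 = 1.752.
Areal scale at 29.8°: h·k = 1.000 × 1.152 = 1.152.
Ratio = 1.752/1.152 ≈ 1.52.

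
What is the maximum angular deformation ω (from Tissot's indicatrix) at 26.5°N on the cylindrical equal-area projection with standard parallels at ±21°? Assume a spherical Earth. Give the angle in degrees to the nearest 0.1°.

For cylindrical equal-area with standard parallel φ₀, h = cos φ / cos φ₀ and k = cos φ₀ / cos φ, so h·k = 1.
At 26.5°: h = 0.9586, k = 1.043; principal scales a = 1.043, b = 0.9586.
sin(ω/2) = (a − b)/(a + b) = 0.08458/2.002 = 0.04225, so ω = 2 arcsin(0.04225) ≈ 4.8°.

4.8°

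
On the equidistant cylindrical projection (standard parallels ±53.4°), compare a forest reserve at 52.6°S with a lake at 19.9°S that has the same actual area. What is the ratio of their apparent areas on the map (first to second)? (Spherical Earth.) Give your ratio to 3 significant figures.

With standard parallel φ₀ = 53.4°, the equirectangular projection gives x = Rλ cos φ₀, y = Rφ, so h = 1 and k = cos 53.4° / cos φ.
Areal scale at 52.6°: h·k = 1.000 × 0.9816 = 0.9816.
Areal scale at 19.9°: h·k = 1.000 × 0.6341 = 0.6341.
Ratio = 0.9816/0.6341 ≈ 1.55.

1.55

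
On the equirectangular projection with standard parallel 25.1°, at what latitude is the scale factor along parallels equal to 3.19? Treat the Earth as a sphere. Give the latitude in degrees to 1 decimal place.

73.5°

With standard parallel φ₀ = 25.1°, the equirectangular projection gives x = Rλ cos φ₀, y = Rφ, so h = 1 and k = cos 25.1° / cos φ.
k = cos φ₀ / cos φ = 3.19  ⇒  cos φ = cos 25.1° / 3.19 = 0.2839.
φ = arccos(0.2839) ≈ 73.5°.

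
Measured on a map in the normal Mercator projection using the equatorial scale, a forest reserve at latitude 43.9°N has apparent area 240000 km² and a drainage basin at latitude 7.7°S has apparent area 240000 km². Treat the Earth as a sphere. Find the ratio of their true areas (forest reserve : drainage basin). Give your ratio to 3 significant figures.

0.529

On Mercator the areal scale is sec²φ, so true area = apparent × cos²φ.
True area of forest reserve: 240000 × cos²(43.9°) = 240000 × 0.5192 = 124600 km².
True area of drainage basin: 240000 × cos²(7.7°) = 240000 × 0.9820 = 235700 km².
Ratio = 124600 / 235700 ≈ 0.529.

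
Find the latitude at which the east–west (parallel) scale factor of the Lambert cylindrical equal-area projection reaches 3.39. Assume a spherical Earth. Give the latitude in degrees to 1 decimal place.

72.8°

The Lambert cylindrical equal-area projection is the cylindrical equal-area projection with its standard parallel at the equator (φ₀ = 0). For cylindrical equal-area with standard parallel φ₀, h = cos φ / cos φ₀ and k = cos φ₀ / cos φ, so h·k = 1.
k = cos φ₀ / cos φ = 3.39  ⇒  cos φ = cos 0° / 3.39 = 0.2950.
φ = arccos(0.2950) ≈ 72.8°.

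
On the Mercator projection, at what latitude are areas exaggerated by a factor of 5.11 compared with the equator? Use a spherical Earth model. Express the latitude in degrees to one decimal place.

63.7°

Mercator areal scale is sec²φ.
sec²φ = 5.11  ⇒  cos²φ = 0.1957  ⇒  cos φ = 0.4424.
φ = arccos(0.4424) ≈ 63.7°.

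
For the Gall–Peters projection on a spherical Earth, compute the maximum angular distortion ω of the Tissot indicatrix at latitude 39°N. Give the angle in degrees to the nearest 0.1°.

10.8°

The Gall–Peters projection is cylindrical equal-area with φ₀ = 45°. For cylindrical equal-area with standard parallel φ₀, h = cos φ / cos φ₀ and k = cos φ₀ / cos φ, so h·k = 1.
At 39°: h = 1.099, k = 0.9099; principal scales a = 1.099, b = 0.9099.
sin(ω/2) = (a − b)/(a + b) = 0.1892/2.009 = 0.09417, so ω = 2 arcsin(0.09417) ≈ 10.8°.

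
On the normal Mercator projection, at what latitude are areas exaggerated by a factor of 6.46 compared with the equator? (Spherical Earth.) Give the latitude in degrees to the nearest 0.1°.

Mercator areal scale is sec²φ.
sec²φ = 6.46  ⇒  cos²φ = 0.1548  ⇒  cos φ = 0.3934.
φ = arccos(0.3934) ≈ 66.8°.

66.8°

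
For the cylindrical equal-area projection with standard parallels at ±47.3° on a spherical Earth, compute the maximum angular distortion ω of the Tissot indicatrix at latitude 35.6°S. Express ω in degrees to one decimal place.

20.7°

For cylindrical equal-area with standard parallel φ₀, h = cos φ / cos φ₀ and k = cos φ₀ / cos φ, so h·k = 1.
At 35.6°: h = 1.199, k = 0.8340; principal scales a = 1.199, b = 0.8340.
sin(ω/2) = (a − b)/(a + b) = 0.3649/2.033 = 0.1795, so ω = 2 arcsin(0.1795) ≈ 20.7°.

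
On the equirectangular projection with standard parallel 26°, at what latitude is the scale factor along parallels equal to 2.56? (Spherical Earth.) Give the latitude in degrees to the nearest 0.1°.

With standard parallel φ₀ = 26°, the equirectangular projection gives x = Rλ cos φ₀, y = Rφ, so h = 1 and k = cos 26° / cos φ.
k = cos φ₀ / cos φ = 2.56  ⇒  cos φ = cos 26° / 2.56 = 0.3511.
φ = arccos(0.3511) ≈ 69.4°.

69.4°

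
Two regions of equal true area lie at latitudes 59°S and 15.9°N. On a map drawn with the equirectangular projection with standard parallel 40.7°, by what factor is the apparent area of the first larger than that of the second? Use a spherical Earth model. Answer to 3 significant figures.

1.87

In the equirectangular projection with standard parallel φ₀ = 40.7° (x = Rλ cos φ₀, y = Rφ), meridians are true-scale (h = 1) and the parallel scale is k = cos φ₀ / cos φ.
Areal scale at 59°: h·k = 1.000 × 1.472 = 1.472.
Areal scale at 15.9°: h·k = 1.000 × 0.7883 = 0.7883.
Ratio = 1.472/0.7883 ≈ 1.87.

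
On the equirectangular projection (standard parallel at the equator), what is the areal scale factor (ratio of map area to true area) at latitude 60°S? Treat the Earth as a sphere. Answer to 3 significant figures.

Plate carrée maps x = Rλ, y = Rφ. The meridian scale is h = 1 and the parallel scale is k = 1/cos φ = sec φ.
Areal scale = h·k = 1 × sec φ; at 60°, h = 1.000, k = 2.000, so h·k = 2.000.

2.00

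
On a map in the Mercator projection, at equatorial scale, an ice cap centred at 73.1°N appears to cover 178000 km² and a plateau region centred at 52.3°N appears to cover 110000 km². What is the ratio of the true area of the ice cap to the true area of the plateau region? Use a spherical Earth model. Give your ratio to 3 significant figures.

Mercator's areal exaggeration is sec²φ; hence true area = (apparent area) · cos²φ.
True area of ice cap: 178000 × cos²(73.1°) = 178000 × 0.08451 = 15040 km².
True area of plateau region: 110000 × cos²(52.3°) = 110000 × 0.3740 = 41140 km².
Ratio = 15040 / 41140 ≈ 0.366.

0.366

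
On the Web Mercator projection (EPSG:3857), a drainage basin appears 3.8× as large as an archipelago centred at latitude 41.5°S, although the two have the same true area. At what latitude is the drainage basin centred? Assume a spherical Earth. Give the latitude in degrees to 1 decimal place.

67.4°

For equal true areas on Mercator, apparent areas scale as sec²φ, so the ratio is cos²φ₂ / cos²φ₁.
cos²φ₂ / cos²φ₁ = 3.8  ⇒  cos φ₁ = cos 41.5° / √3.8 = 0.7490/1.949 = 0.3842.
φ₁ = arccos(0.3842) ≈ 67.4°.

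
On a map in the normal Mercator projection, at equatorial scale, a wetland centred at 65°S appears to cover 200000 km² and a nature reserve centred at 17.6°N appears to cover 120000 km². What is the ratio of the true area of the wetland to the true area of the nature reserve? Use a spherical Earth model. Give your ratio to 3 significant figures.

0.328

Mercator's areal exaggeration is sec²φ; hence true area = (apparent area) · cos²φ.
True area of wetland: 200000 × cos²(65°) = 200000 × 0.1786 = 35720 km².
True area of nature reserve: 120000 × cos²(17.6°) = 120000 × 0.9086 = 109000 km².
Ratio = 35720 / 109000 ≈ 0.328.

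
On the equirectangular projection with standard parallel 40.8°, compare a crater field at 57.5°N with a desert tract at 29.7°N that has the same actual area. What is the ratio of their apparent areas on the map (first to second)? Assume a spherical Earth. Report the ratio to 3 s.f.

1.62

The equidistant cylindrical projection with φ₀ = 40.8° has h = 1 (meridians true) and k = cos φ₀ / cos φ along parallels.
Areal scale at 57.5°: h·k = 1.000 × 1.409 = 1.409.
Areal scale at 29.7°: h·k = 1.000 × 0.8715 = 0.8715.
Ratio = 1.409/0.8715 ≈ 1.62.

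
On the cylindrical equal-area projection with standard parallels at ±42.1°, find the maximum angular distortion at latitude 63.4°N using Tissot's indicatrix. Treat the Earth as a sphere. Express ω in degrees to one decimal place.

55.6°

A cylindrical equal-area projection with standard parallel φ₀ has meridian scale h = cos φ / cos φ₀ and parallel scale k = cos φ₀ / cos φ (so areas are preserved, h·k = 1).
At 63.4°: h = 0.6035, k = 1.657; principal scales a = 1.657, b = 0.6035.
sin(ω/2) = (a − b)/(a + b) = 1.054/2.261 = 0.4661, so ω = 2 arcsin(0.4661) ≈ 55.6°.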